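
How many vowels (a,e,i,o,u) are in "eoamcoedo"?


Input: eoamcoedo
Checking each character:
  'e' at position 0: vowel (running total: 1)
  'o' at position 1: vowel (running total: 2)
  'a' at position 2: vowel (running total: 3)
  'm' at position 3: consonant
  'c' at position 4: consonant
  'o' at position 5: vowel (running total: 4)
  'e' at position 6: vowel (running total: 5)
  'd' at position 7: consonant
  'o' at position 8: vowel (running total: 6)
Total vowels: 6

6


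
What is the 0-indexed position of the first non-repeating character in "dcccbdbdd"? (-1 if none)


Input: dcccbdbdd
Character frequencies:
  'b': 2
  'c': 3
  'd': 4
Scanning left to right for freq == 1:
  Position 0 ('d'): freq=4, skip
  Position 1 ('c'): freq=3, skip
  Position 2 ('c'): freq=3, skip
  Position 3 ('c'): freq=3, skip
  Position 4 ('b'): freq=2, skip
  Position 5 ('d'): freq=4, skip
  Position 6 ('b'): freq=2, skip
  Position 7 ('d'): freq=4, skip
  Position 8 ('d'): freq=4, skip
  No unique character found => answer = -1

-1


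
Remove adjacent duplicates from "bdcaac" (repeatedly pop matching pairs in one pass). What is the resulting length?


Input: bdcaac
Stack-based adjacent duplicate removal:
  Read 'b': push. Stack: b
  Read 'd': push. Stack: bd
  Read 'c': push. Stack: bdc
  Read 'a': push. Stack: bdca
  Read 'a': matches stack top 'a' => pop. Stack: bdc
  Read 'c': matches stack top 'c' => pop. Stack: bd
Final stack: "bd" (length 2)

2


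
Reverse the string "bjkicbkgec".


Input: bjkicbkgec
Reading characters right to left:
  Position 9: 'c'
  Position 8: 'e'
  Position 7: 'g'
  Position 6: 'k'
  Position 5: 'b'
  Position 4: 'c'
  Position 3: 'i'
  Position 2: 'k'
  Position 1: 'j'
  Position 0: 'b'
Reversed: cegkbcikjb

cegkbcikjb


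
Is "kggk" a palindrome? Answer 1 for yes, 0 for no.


Input: kggk
Reversed: kggk
  Compare pos 0 ('k') with pos 3 ('k'): match
  Compare pos 1 ('g') with pos 2 ('g'): match
Result: palindrome

1


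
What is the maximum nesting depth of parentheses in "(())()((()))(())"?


Input: "(())()((()))(())"
Tracking depth:
  Position 0 '(': depth becomes 1
  Position 1 '(': depth becomes 2
  Position 2 ')': depth becomes 1
  Position 3 ')': depth becomes 0
  Position 4 '(': depth becomes 1
  Position 5 ')': depth becomes 0
  Position 6 '(': depth becomes 1
  Position 7 '(': depth becomes 2
  Position 8 '(': depth becomes 3
  Position 9 ')': depth becomes 2
  Position 10 ')': depth becomes 1
  Position 11 ')': depth becomes 0
  Position 12 '(': depth becomes 1
  Position 13 '(': depth becomes 2
  Position 14 ')': depth becomes 1
  Position 15 ')': depth becomes 0
Maximum depth reached: 3

3


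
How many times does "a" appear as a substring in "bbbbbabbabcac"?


Searching for "a" in "bbbbbabbabcac"
Scanning each position:
  Position 0: "b" => no
  Position 1: "b" => no
  Position 2: "b" => no
  Position 3: "b" => no
  Position 4: "b" => no
  Position 5: "a" => MATCH
  Position 6: "b" => no
  Position 7: "b" => no
  Position 8: "a" => MATCH
  Position 9: "b" => no
  Position 10: "c" => no
  Position 11: "a" => MATCH
  Position 12: "c" => no
Total occurrences: 3

3


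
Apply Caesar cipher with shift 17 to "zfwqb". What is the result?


Caesar cipher: shift "zfwqb" by 17
  'z' (pos 25) + 17 = pos 16 = 'q'
  'f' (pos 5) + 17 = pos 22 = 'w'
  'w' (pos 22) + 17 = pos 13 = 'n'
  'q' (pos 16) + 17 = pos 7 = 'h'
  'b' (pos 1) + 17 = pos 18 = 's'
Result: qwnhs

qwnhs


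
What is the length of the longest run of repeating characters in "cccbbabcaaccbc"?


Input: "cccbbabcaaccbc"
Scanning for longest run:
  Position 1 ('c'): continues run of 'c', length=2
  Position 2 ('c'): continues run of 'c', length=3
  Position 3 ('b'): new char, reset run to 1
  Position 4 ('b'): continues run of 'b', length=2
  Position 5 ('a'): new char, reset run to 1
  Position 6 ('b'): new char, reset run to 1
  Position 7 ('c'): new char, reset run to 1
  Position 8 ('a'): new char, reset run to 1
  Position 9 ('a'): continues run of 'a', length=2
  Position 10 ('c'): new char, reset run to 1
  Position 11 ('c'): continues run of 'c', length=2
  Position 12 ('b'): new char, reset run to 1
  Position 13 ('c'): new char, reset run to 1
Longest run: 'c' with length 3

3


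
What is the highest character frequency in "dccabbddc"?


Input: dccabbddc
Character counts:
  'a': 1
  'b': 2
  'c': 3
  'd': 3
Maximum frequency: 3

3


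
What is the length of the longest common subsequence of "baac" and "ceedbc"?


LCS of "baac" and "ceedbc"
DP table:
           c    e    e    d    b    c
      0    0    0    0    0    0    0
  b   0    0    0    0    0    1    1
  a   0    0    0    0    0    1    1
  a   0    0    0    0    0    1    1
  c   0    1    1    1    1    1    2
LCS length = dp[4][6] = 2

2


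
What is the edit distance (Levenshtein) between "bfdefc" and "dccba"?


Computing edit distance: "bfdefc" -> "dccba"
DP table:
           d    c    c    b    a
      0    1    2    3    4    5
  b   1    1    2    3    3    4
  f   2    2    2    3    4    4
  d   3    2    3    3    4    5
  e   4    3    3    4    4    5
  f   5    4    4    4    5    5
  c   6    5    4    4    5    6
Edit distance = dp[6][5] = 6

6


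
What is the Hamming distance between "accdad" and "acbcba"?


Comparing "accdad" and "acbcba" position by position:
  Position 0: 'a' vs 'a' => same
  Position 1: 'c' vs 'c' => same
  Position 2: 'c' vs 'b' => differ
  Position 3: 'd' vs 'c' => differ
  Position 4: 'a' vs 'b' => differ
  Position 5: 'd' vs 'a' => differ
Total differences (Hamming distance): 4

4


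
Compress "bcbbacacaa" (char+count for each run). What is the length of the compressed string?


Input: bcbbacacaa
Runs:
  'b' x 1 => "b1"
  'c' x 1 => "c1"
  'b' x 2 => "b2"
  'a' x 1 => "a1"
  'c' x 1 => "c1"
  'a' x 1 => "a1"
  'c' x 1 => "c1"
  'a' x 2 => "a2"
Compressed: "b1c1b2a1c1a1c1a2"
Compressed length: 16

16


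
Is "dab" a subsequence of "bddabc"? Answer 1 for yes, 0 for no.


Check if "dab" is a subsequence of "bddabc"
Greedy scan:
  Position 0 ('b'): no match needed
  Position 1 ('d'): matches sub[0] = 'd'
  Position 2 ('d'): no match needed
  Position 3 ('a'): matches sub[1] = 'a'
  Position 4 ('b'): matches sub[2] = 'b'
  Position 5 ('c'): no match needed
All 3 characters matched => is a subsequence

1


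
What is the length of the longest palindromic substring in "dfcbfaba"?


Input: "dfcbfaba"
Checking substrings for palindromes:
  [5:8] "aba" (len 3) => palindrome
Longest palindromic substring: "aba" with length 3

3


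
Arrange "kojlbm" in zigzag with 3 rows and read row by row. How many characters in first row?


Zigzag "kojlbm" into 3 rows:
Placing characters:
  'k' => row 0
  'o' => row 1
  'j' => row 2
  'l' => row 1
  'b' => row 0
  'm' => row 1
Rows:
  Row 0: "kb"
  Row 1: "olm"
  Row 2: "j"
First row length: 2

2


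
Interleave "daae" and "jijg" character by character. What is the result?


Interleaving "daae" and "jijg":
  Position 0: 'd' from first, 'j' from second => "dj"
  Position 1: 'a' from first, 'i' from second => "ai"
  Position 2: 'a' from first, 'j' from second => "aj"
  Position 3: 'e' from first, 'g' from second => "eg"
Result: djaiajeg

djaiajeg


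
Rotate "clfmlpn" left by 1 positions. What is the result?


Input: "clfmlpn", rotate left by 1
First 1 characters: "c"
Remaining characters: "lfmlpn"
Concatenate remaining + first: "lfmlpn" + "c" = "lfmlpnc"

lfmlpnc


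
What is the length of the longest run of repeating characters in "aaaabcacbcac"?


Input: "aaaabcacbcac"
Scanning for longest run:
  Position 1 ('a'): continues run of 'a', length=2
  Position 2 ('a'): continues run of 'a', length=3
  Position 3 ('a'): continues run of 'a', length=4
  Position 4 ('b'): new char, reset run to 1
  Position 5 ('c'): new char, reset run to 1
  Position 6 ('a'): new char, reset run to 1
  Position 7 ('c'): new char, reset run to 1
  Position 8 ('b'): new char, reset run to 1
  Position 9 ('c'): new char, reset run to 1
  Position 10 ('a'): new char, reset run to 1
  Position 11 ('c'): new char, reset run to 1
Longest run: 'a' with length 4

4


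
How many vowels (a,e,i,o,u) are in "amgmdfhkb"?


Input: amgmdfhkb
Checking each character:
  'a' at position 0: vowel (running total: 1)
  'm' at position 1: consonant
  'g' at position 2: consonant
  'm' at position 3: consonant
  'd' at position 4: consonant
  'f' at position 5: consonant
  'h' at position 6: consonant
  'k' at position 7: consonant
  'b' at position 8: consonant
Total vowels: 1

1


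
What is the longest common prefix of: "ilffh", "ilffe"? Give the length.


Words: ilffh, ilffe
  Position 0: all 'i' => match
  Position 1: all 'l' => match
  Position 2: all 'f' => match
  Position 3: all 'f' => match
  Position 4: ('h', 'e') => mismatch, stop
LCP = "ilff" (length 4)

4


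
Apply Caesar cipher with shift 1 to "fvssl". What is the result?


Caesar cipher: shift "fvssl" by 1
  'f' (pos 5) + 1 = pos 6 = 'g'
  'v' (pos 21) + 1 = pos 22 = 'w'
  's' (pos 18) + 1 = pos 19 = 't'
  's' (pos 18) + 1 = pos 19 = 't'
  'l' (pos 11) + 1 = pos 12 = 'm'
Result: gwttm

gwttm


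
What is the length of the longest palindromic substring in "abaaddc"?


Input: "abaaddc"
Checking substrings for palindromes:
  [0:3] "aba" (len 3) => palindrome
  [2:4] "aa" (len 2) => palindrome
  [4:6] "dd" (len 2) => palindrome
Longest palindromic substring: "aba" with length 3

3


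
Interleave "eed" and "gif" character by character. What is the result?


Interleaving "eed" and "gif":
  Position 0: 'e' from first, 'g' from second => "eg"
  Position 1: 'e' from first, 'i' from second => "ei"
  Position 2: 'd' from first, 'f' from second => "df"
Result: egeidf

egeidf


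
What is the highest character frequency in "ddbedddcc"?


Input: ddbedddcc
Character counts:
  'b': 1
  'c': 2
  'd': 5
  'e': 1
Maximum frequency: 5

5


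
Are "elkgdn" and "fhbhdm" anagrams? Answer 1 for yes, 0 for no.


Strings: "elkgdn", "fhbhdm"
Sorted first:  degkln
Sorted second: bdfhhm
Differ at position 0: 'd' vs 'b' => not anagrams

0


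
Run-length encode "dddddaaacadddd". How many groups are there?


Input: dddddaaacadddd
Scanning for consecutive runs:
  Group 1: 'd' x 5 (positions 0-4)
  Group 2: 'a' x 3 (positions 5-7)
  Group 3: 'c' x 1 (positions 8-8)
  Group 4: 'a' x 1 (positions 9-9)
  Group 5: 'd' x 4 (positions 10-13)
Total groups: 5

5


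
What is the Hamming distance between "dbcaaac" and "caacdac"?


Comparing "dbcaaac" and "caacdac" position by position:
  Position 0: 'd' vs 'c' => differ
  Position 1: 'b' vs 'a' => differ
  Position 2: 'c' vs 'a' => differ
  Position 3: 'a' vs 'c' => differ
  Position 4: 'a' vs 'd' => differ
  Position 5: 'a' vs 'a' => same
  Position 6: 'c' vs 'c' => same
Total differences (Hamming distance): 5

5


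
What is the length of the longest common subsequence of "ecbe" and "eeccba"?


LCS of "ecbe" and "eeccba"
DP table:
           e    e    c    c    b    a
      0    0    0    0    0    0    0
  e   0    1    1    1    1    1    1
  c   0    1    1    2    2    2    2
  b   0    1    1    2    2    3    3
  e   0    1    2    2    2    3    3
LCS length = dp[4][6] = 3

3


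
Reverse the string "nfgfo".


Input: nfgfo
Reading characters right to left:
  Position 4: 'o'
  Position 3: 'f'
  Position 2: 'g'
  Position 1: 'f'
  Position 0: 'n'
Reversed: ofgfn

ofgfn


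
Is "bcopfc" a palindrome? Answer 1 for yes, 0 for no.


Input: bcopfc
Reversed: cfpocb
  Compare pos 0 ('b') with pos 5 ('c'): MISMATCH
  Compare pos 1 ('c') with pos 4 ('f'): MISMATCH
  Compare pos 2 ('o') with pos 3 ('p'): MISMATCH
Result: not a palindrome

0


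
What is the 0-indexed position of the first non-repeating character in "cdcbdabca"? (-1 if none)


Input: cdcbdabca
Character frequencies:
  'a': 2
  'b': 2
  'c': 3
  'd': 2
Scanning left to right for freq == 1:
  Position 0 ('c'): freq=3, skip
  Position 1 ('d'): freq=2, skip
  Position 2 ('c'): freq=3, skip
  Position 3 ('b'): freq=2, skip
  Position 4 ('d'): freq=2, skip
  Position 5 ('a'): freq=2, skip
  Position 6 ('b'): freq=2, skip
  Position 7 ('c'): freq=3, skip
  Position 8 ('a'): freq=2, skip
  No unique character found => answer = -1

-1


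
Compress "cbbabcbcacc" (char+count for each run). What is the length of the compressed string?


Input: cbbabcbcacc
Runs:
  'c' x 1 => "c1"
  'b' x 2 => "b2"
  'a' x 1 => "a1"
  'b' x 1 => "b1"
  'c' x 1 => "c1"
  'b' x 1 => "b1"
  'c' x 1 => "c1"
  'a' x 1 => "a1"
  'c' x 2 => "c2"
Compressed: "c1b2a1b1c1b1c1a1c2"
Compressed length: 18

18


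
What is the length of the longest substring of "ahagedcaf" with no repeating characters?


Input: "ahagedcaf"
Sliding window (track last position of each char):
  Position 0 ('a'): window [0,0] length 1 -- new best
  Position 1 ('h'): window [0,1] length 2 -- new best
  Position 2 ('a'): repeat (last at 0), move window start to 1
  Position 2 ('a'): window [1,2] length 2
  Position 3 ('g'): window [1,3] length 3 -- new best
  Position 4 ('e'): window [1,4] length 4 -- new best
  Position 5 ('d'): window [1,5] length 5 -- new best
  Position 6 ('c'): window [1,6] length 6 -- new best
  Position 7 ('a'): repeat (last at 2), move window start to 3
  Position 7 ('a'): window [3,7] length 5
  Position 8 ('f'): window [3,8] length 6
Longest substring with no repeats: "hagedc" with length 6

6


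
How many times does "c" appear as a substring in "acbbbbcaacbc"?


Searching for "c" in "acbbbbcaacbc"
Scanning each position:
  Position 0: "a" => no
  Position 1: "c" => MATCH
  Position 2: "b" => no
  Position 3: "b" => no
  Position 4: "b" => no
  Position 5: "b" => no
  Position 6: "c" => MATCH
  Position 7: "a" => no
  Position 8: "a" => no
  Position 9: "c" => MATCH
  Position 10: "b" => no
  Position 11: "c" => MATCH
Total occurrences: 4

4


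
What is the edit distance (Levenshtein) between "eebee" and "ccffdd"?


Computing edit distance: "eebee" -> "ccffdd"
DP table:
           c    c    f    f    d    d
      0    1    2    3    4    5    6
  e   1    1    2    3    4    5    6
  e   2    2    2    3    4    5    6
  b   3    3    3    3    4    5    6
  e   4    4    4    4    4    5    6
  e   5    5    5    5    5    5    6
Edit distance = dp[5][6] = 6

6


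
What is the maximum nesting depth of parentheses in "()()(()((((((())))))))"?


Input: "()()(()((((((())))))))"
Tracking depth:
  Position 0 '(': depth becomes 1
  Position 1 ')': depth becomes 0
  Position 2 '(': depth becomes 1
  Position 3 ')': depth becomes 0
  Position 4 '(': depth becomes 1
  Position 5 '(': depth becomes 2
  Position 6 ')': depth becomes 1
  Position 7 '(': depth becomes 2
  Position 8 '(': depth becomes 3
  Position 9 '(': depth becomes 4
  Position 10 '(': depth becomes 5
  Position 11 '(': depth becomes 6
  Position 12 '(': depth becomes 7
  Position 13 '(': depth becomes 8
  Position 14 ')': depth becomes 7
  Position 15 ')': depth becomes 6
  Position 16 ')': depth becomes 5
  Position 17 ')': depth becomes 4
  Position 18 ')': depth becomes 3
  Position 19 ')': depth becomes 2
  Position 20 ')': depth becomes 1
  Position 21 ')': depth becomes 0
Maximum depth reached: 8

8


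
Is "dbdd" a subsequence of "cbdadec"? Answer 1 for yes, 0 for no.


Check if "dbdd" is a subsequence of "cbdadec"
Greedy scan:
  Position 0 ('c'): no match needed
  Position 1 ('b'): no match needed
  Position 2 ('d'): matches sub[0] = 'd'
  Position 3 ('a'): no match needed
  Position 4 ('d'): no match needed
  Position 5 ('e'): no match needed
  Position 6 ('c'): no match needed
Only matched 1/4 characters => not a subsequence

0


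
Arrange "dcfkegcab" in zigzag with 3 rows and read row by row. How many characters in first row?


Zigzag "dcfkegcab" into 3 rows:
Placing characters:
  'd' => row 0
  'c' => row 1
  'f' => row 2
  'k' => row 1
  'e' => row 0
  'g' => row 1
  'c' => row 2
  'a' => row 1
  'b' => row 0
Rows:
  Row 0: "deb"
  Row 1: "ckga"
  Row 2: "fc"
First row length: 3

3


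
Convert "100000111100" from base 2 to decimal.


Input: "100000111100" in base 2
Positional expansion:
  Digit '1' (value 1) x 2^11 = 2048
  Digit '0' (value 0) x 2^10 = 0
  Digit '0' (value 0) x 2^9 = 0
  Digit '0' (value 0) x 2^8 = 0
  Digit '0' (value 0) x 2^7 = 0
  Digit '0' (value 0) x 2^6 = 0
  Digit '1' (value 1) x 2^5 = 32
  Digit '1' (value 1) x 2^4 = 16
  Digit '1' (value 1) x 2^3 = 8
  Digit '1' (value 1) x 2^2 = 4
  Digit '0' (value 0) x 2^1 = 0
  Digit '0' (value 0) x 2^0 = 0
Sum = 2108

2108


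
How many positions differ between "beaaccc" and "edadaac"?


Comparing "beaaccc" and "edadaac" position by position:
  Position 0: 'b' vs 'e' => DIFFER
  Position 1: 'e' vs 'd' => DIFFER
  Position 2: 'a' vs 'a' => same
  Position 3: 'a' vs 'd' => DIFFER
  Position 4: 'c' vs 'a' => DIFFER
  Position 5: 'c' vs 'a' => DIFFER
  Position 6: 'c' vs 'c' => same
Positions that differ: 5

5


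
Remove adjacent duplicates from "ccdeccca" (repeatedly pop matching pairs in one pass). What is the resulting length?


Input: ccdeccca
Stack-based adjacent duplicate removal:
  Read 'c': push. Stack: c
  Read 'c': matches stack top 'c' => pop. Stack: (empty)
  Read 'd': push. Stack: d
  Read 'e': push. Stack: de
  Read 'c': push. Stack: dec
  Read 'c': matches stack top 'c' => pop. Stack: de
  Read 'c': push. Stack: dec
  Read 'a': push. Stack: deca
Final stack: "deca" (length 4)

4


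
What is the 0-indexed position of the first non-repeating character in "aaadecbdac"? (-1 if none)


Input: aaadecbdac
Character frequencies:
  'a': 4
  'b': 1
  'c': 2
  'd': 2
  'e': 1
Scanning left to right for freq == 1:
  Position 0 ('a'): freq=4, skip
  Position 1 ('a'): freq=4, skip
  Position 2 ('a'): freq=4, skip
  Position 3 ('d'): freq=2, skip
  Position 4 ('e'): unique! => answer = 4

4


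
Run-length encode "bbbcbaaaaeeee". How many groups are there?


Input: bbbcbaaaaeeee
Scanning for consecutive runs:
  Group 1: 'b' x 3 (positions 0-2)
  Group 2: 'c' x 1 (positions 3-3)
  Group 3: 'b' x 1 (positions 4-4)
  Group 4: 'a' x 4 (positions 5-8)
  Group 5: 'e' x 4 (positions 9-12)
Total groups: 5

5


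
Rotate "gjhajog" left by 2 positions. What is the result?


Input: "gjhajog", rotate left by 2
First 2 characters: "gj"
Remaining characters: "hajog"
Concatenate remaining + first: "hajog" + "gj" = "hajoggj"

hajoggj


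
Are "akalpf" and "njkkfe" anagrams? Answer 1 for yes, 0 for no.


Strings: "akalpf", "njkkfe"
Sorted first:  aafklp
Sorted second: efjkkn
Differ at position 0: 'a' vs 'e' => not anagrams

0


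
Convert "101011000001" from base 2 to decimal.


Input: "101011000001" in base 2
Positional expansion:
  Digit '1' (value 1) x 2^11 = 2048
  Digit '0' (value 0) x 2^10 = 0
  Digit '1' (value 1) x 2^9 = 512
  Digit '0' (value 0) x 2^8 = 0
  Digit '1' (value 1) x 2^7 = 128
  Digit '1' (value 1) x 2^6 = 64
  Digit '0' (value 0) x 2^5 = 0
  Digit '0' (value 0) x 2^4 = 0
  Digit '0' (value 0) x 2^3 = 0
  Digit '0' (value 0) x 2^2 = 0
  Digit '0' (value 0) x 2^1 = 0
  Digit '1' (value 1) x 2^0 = 1
Sum = 2753

2753


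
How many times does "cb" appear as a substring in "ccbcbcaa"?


Searching for "cb" in "ccbcbcaa"
Scanning each position:
  Position 0: "cc" => no
  Position 1: "cb" => MATCH
  Position 2: "bc" => no
  Position 3: "cb" => MATCH
  Position 4: "bc" => no
  Position 5: "ca" => no
  Position 6: "aa" => no
Total occurrences: 2

2


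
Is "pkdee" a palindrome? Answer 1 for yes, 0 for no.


Input: pkdee
Reversed: eedkp
  Compare pos 0 ('p') with pos 4 ('e'): MISMATCH
  Compare pos 1 ('k') with pos 3 ('e'): MISMATCH
Result: not a palindrome

0


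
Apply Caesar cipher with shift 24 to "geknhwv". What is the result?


Caesar cipher: shift "geknhwv" by 24
  'g' (pos 6) + 24 = pos 4 = 'e'
  'e' (pos 4) + 24 = pos 2 = 'c'
  'k' (pos 10) + 24 = pos 8 = 'i'
  'n' (pos 13) + 24 = pos 11 = 'l'
  'h' (pos 7) + 24 = pos 5 = 'f'
  'w' (pos 22) + 24 = pos 20 = 'u'
  'v' (pos 21) + 24 = pos 19 = 't'
Result: ecilfut

ecilfut


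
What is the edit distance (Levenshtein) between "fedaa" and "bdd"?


Computing edit distance: "fedaa" -> "bdd"
DP table:
           b    d    d
      0    1    2    3
  f   1    1    2    3
  e   2    2    2    3
  d   3    3    2    2
  a   4    4    3    3
  a   5    5    4    4
Edit distance = dp[5][3] = 4

4


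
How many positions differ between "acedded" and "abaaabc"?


Comparing "acedded" and "abaaabc" position by position:
  Position 0: 'a' vs 'a' => same
  Position 1: 'c' vs 'b' => DIFFER
  Position 2: 'e' vs 'a' => DIFFER
  Position 3: 'd' vs 'a' => DIFFER
  Position 4: 'd' vs 'a' => DIFFER
  Position 5: 'e' vs 'b' => DIFFER
  Position 6: 'd' vs 'c' => DIFFER
Positions that differ: 6

6


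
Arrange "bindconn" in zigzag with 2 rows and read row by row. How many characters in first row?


Zigzag "bindconn" into 2 rows:
Placing characters:
  'b' => row 0
  'i' => row 1
  'n' => row 0
  'd' => row 1
  'c' => row 0
  'o' => row 1
  'n' => row 0
  'n' => row 1
Rows:
  Row 0: "bncn"
  Row 1: "idon"
First row length: 4

4


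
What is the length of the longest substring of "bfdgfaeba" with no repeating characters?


Input: "bfdgfaeba"
Sliding window (track last position of each char):
  Position 0 ('b'): window [0,0] length 1 -- new best
  Position 1 ('f'): window [0,1] length 2 -- new best
  Position 2 ('d'): window [0,2] length 3 -- new best
  Position 3 ('g'): window [0,3] length 4 -- new best
  Position 4 ('f'): repeat (last at 1), move window start to 2
  Position 4 ('f'): window [2,4] length 3
  Position 5 ('a'): window [2,5] length 4
  Position 6 ('e'): window [2,6] length 5 -- new best
  Position 7 ('b'): window [2,7] length 6 -- new best
  Position 8 ('a'): repeat (last at 5), move window start to 6
  Position 8 ('a'): window [6,8] length 3
Longest substring with no repeats: "dgfaeb" with length 6

6


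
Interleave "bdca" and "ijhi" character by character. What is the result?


Interleaving "bdca" and "ijhi":
  Position 0: 'b' from first, 'i' from second => "bi"
  Position 1: 'd' from first, 'j' from second => "dj"
  Position 2: 'c' from first, 'h' from second => "ch"
  Position 3: 'a' from first, 'i' from second => "ai"
Result: bidjchai

bidjchai


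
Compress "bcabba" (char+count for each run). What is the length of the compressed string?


Input: bcabba
Runs:
  'b' x 1 => "b1"
  'c' x 1 => "c1"
  'a' x 1 => "a1"
  'b' x 2 => "b2"
  'a' x 1 => "a1"
Compressed: "b1c1a1b2a1"
Compressed length: 10

10


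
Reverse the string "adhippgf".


Input: adhippgf
Reading characters right to left:
  Position 7: 'f'
  Position 6: 'g'
  Position 5: 'p'
  Position 4: 'p'
  Position 3: 'i'
  Position 2: 'h'
  Position 1: 'd'
  Position 0: 'a'
Reversed: fgppihda

fgppihda


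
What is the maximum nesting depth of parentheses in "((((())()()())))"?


Input: "((((())()()())))"
Tracking depth:
  Position 0 '(': depth becomes 1
  Position 1 '(': depth becomes 2
  Position 2 '(': depth becomes 3
  Position 3 '(': depth becomes 4
  Position 4 '(': depth becomes 5
  Position 5 ')': depth becomes 4
  Position 6 ')': depth becomes 3
  Position 7 '(': depth becomes 4
  Position 8 ')': depth becomes 3
  Position 9 '(': depth becomes 4
  Position 10 ')': depth becomes 3
  Position 11 '(': depth becomes 4
  Position 12 ')': depth becomes 3
  Position 13 ')': depth becomes 2
  Position 14 ')': depth becomes 1
  Position 15 ')': depth becomes 0
Maximum depth reached: 5

5


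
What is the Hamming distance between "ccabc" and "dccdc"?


Comparing "ccabc" and "dccdc" position by position:
  Position 0: 'c' vs 'd' => differ
  Position 1: 'c' vs 'c' => same
  Position 2: 'a' vs 'c' => differ
  Position 3: 'b' vs 'd' => differ
  Position 4: 'c' vs 'c' => same
Total differences (Hamming distance): 3

3


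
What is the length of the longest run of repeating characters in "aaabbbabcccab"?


Input: "aaabbbabcccab"
Scanning for longest run:
  Position 1 ('a'): continues run of 'a', length=2
  Position 2 ('a'): continues run of 'a', length=3
  Position 3 ('b'): new char, reset run to 1
  Position 4 ('b'): continues run of 'b', length=2
  Position 5 ('b'): continues run of 'b', length=3
  Position 6 ('a'): new char, reset run to 1
  Position 7 ('b'): new char, reset run to 1
  Position 8 ('c'): new char, reset run to 1
  Position 9 ('c'): continues run of 'c', length=2
  Position 10 ('c'): continues run of 'c', length=3
  Position 11 ('a'): new char, reset run to 1
  Position 12 ('b'): new char, reset run to 1
Longest run: 'a' with length 3

3


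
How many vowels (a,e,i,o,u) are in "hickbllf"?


Input: hickbllf
Checking each character:
  'h' at position 0: consonant
  'i' at position 1: vowel (running total: 1)
  'c' at position 2: consonant
  'k' at position 3: consonant
  'b' at position 4: consonant
  'l' at position 5: consonant
  'l' at position 6: consonant
  'f' at position 7: consonant
Total vowels: 1

1


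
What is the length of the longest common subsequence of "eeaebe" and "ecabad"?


LCS of "eeaebe" and "ecabad"
DP table:
           e    c    a    b    a    d
      0    0    0    0    0    0    0
  e   0    1    1    1    1    1    1
  e   0    1    1    1    1    1    1
  a   0    1    1    2    2    2    2
  e   0    1    1    2    2    2    2
  b   0    1    1    2    3    3    3
  e   0    1    1    2    3    3    3
LCS length = dp[6][6] = 3

3


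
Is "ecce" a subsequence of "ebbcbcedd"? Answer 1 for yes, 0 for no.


Check if "ecce" is a subsequence of "ebbcbcedd"
Greedy scan:
  Position 0 ('e'): matches sub[0] = 'e'
  Position 1 ('b'): no match needed
  Position 2 ('b'): no match needed
  Position 3 ('c'): matches sub[1] = 'c'
  Position 4 ('b'): no match needed
  Position 5 ('c'): matches sub[2] = 'c'
  Position 6 ('e'): matches sub[3] = 'e'
  Position 7 ('d'): no match needed
  Position 8 ('d'): no match needed
All 4 characters matched => is a subsequence

1


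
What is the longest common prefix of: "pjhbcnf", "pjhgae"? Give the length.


Words: pjhbcnf, pjhgae
  Position 0: all 'p' => match
  Position 1: all 'j' => match
  Position 2: all 'h' => match
  Position 3: ('b', 'g') => mismatch, stop
LCP = "pjh" (length 3)

3


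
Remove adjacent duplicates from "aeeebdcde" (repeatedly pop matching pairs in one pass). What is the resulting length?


Input: aeeebdcde
Stack-based adjacent duplicate removal:
  Read 'a': push. Stack: a
  Read 'e': push. Stack: ae
  Read 'e': matches stack top 'e' => pop. Stack: a
  Read 'e': push. Stack: ae
  Read 'b': push. Stack: aeb
  Read 'd': push. Stack: aebd
  Read 'c': push. Stack: aebdc
  Read 'd': push. Stack: aebdcd
  Read 'e': push. Stack: aebdcde
Final stack: "aebdcde" (length 7)

7


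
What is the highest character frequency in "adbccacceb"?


Input: adbccacceb
Character counts:
  'a': 2
  'b': 2
  'c': 4
  'd': 1
  'e': 1
Maximum frequency: 4

4


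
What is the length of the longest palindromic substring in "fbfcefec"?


Input: "fbfcefec"
Checking substrings for palindromes:
  [3:8] "cefec" (len 5) => palindrome
  [0:3] "fbf" (len 3) => palindrome
  [4:7] "efe" (len 3) => palindrome
Longest palindromic substring: "cefec" with length 5

5


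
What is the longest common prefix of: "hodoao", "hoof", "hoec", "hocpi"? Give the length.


Words: hodoao, hoof, hoec, hocpi
  Position 0: all 'h' => match
  Position 1: all 'o' => match
  Position 2: ('d', 'o', 'e', 'c') => mismatch, stop
LCP = "ho" (length 2)

2


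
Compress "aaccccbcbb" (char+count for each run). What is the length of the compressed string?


Input: aaccccbcbb
Runs:
  'a' x 2 => "a2"
  'c' x 4 => "c4"
  'b' x 1 => "b1"
  'c' x 1 => "c1"
  'b' x 2 => "b2"
Compressed: "a2c4b1c1b2"
Compressed length: 10

10


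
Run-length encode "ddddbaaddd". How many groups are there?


Input: ddddbaaddd
Scanning for consecutive runs:
  Group 1: 'd' x 4 (positions 0-3)
  Group 2: 'b' x 1 (positions 4-4)
  Group 3: 'a' x 2 (positions 5-6)
  Group 4: 'd' x 3 (positions 7-9)
Total groups: 4

4


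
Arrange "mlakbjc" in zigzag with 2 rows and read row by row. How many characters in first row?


Zigzag "mlakbjc" into 2 rows:
Placing characters:
  'm' => row 0
  'l' => row 1
  'a' => row 0
  'k' => row 1
  'b' => row 0
  'j' => row 1
  'c' => row 0
Rows:
  Row 0: "mabc"
  Row 1: "lkj"
First row length: 4

4


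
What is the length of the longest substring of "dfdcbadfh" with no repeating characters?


Input: "dfdcbadfh"
Sliding window (track last position of each char):
  Position 0 ('d'): window [0,0] length 1 -- new best
  Position 1 ('f'): window [0,1] length 2 -- new best
  Position 2 ('d'): repeat (last at 0), move window start to 1
  Position 2 ('d'): window [1,2] length 2
  Position 3 ('c'): window [1,3] length 3 -- new best
  Position 4 ('b'): window [1,4] length 4 -- new best
  Position 5 ('a'): window [1,5] length 5 -- new best
  Position 6 ('d'): repeat (last at 2), move window start to 3
  Position 6 ('d'): window [3,6] length 4
  Position 7 ('f'): window [3,7] length 5
  Position 8 ('h'): window [3,8] length 6 -- new best
Longest substring with no repeats: "cbadfh" with length 6

6


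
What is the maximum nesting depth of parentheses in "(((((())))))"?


Input: "(((((())))))"
Tracking depth:
  Position 0 '(': depth becomes 1
  Position 1 '(': depth becomes 2
  Position 2 '(': depth becomes 3
  Position 3 '(': depth becomes 4
  Position 4 '(': depth becomes 5
  Position 5 '(': depth becomes 6
  Position 6 ')': depth becomes 5
  Position 7 ')': depth becomes 4
  Position 8 ')': depth becomes 3
  Position 9 ')': depth becomes 2
  Position 10 ')': depth becomes 1
  Position 11 ')': depth becomes 0
Maximum depth reached: 6

6


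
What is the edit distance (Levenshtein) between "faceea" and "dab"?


Computing edit distance: "faceea" -> "dab"
DP table:
           d    a    b
      0    1    2    3
  f   1    1    2    3
  a   2    2    1    2
  c   3    3    2    2
  e   4    4    3    3
  e   5    5    4    4
  a   6    6    5    5
Edit distance = dp[6][3] = 5

5


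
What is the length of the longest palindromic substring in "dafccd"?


Input: "dafccd"
Checking substrings for palindromes:
  [3:5] "cc" (len 2) => palindrome
Longest palindromic substring: "cc" with length 2

2


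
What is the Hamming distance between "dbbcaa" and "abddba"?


Comparing "dbbcaa" and "abddba" position by position:
  Position 0: 'd' vs 'a' => differ
  Position 1: 'b' vs 'b' => same
  Position 2: 'b' vs 'd' => differ
  Position 3: 'c' vs 'd' => differ
  Position 4: 'a' vs 'b' => differ
  Position 5: 'a' vs 'a' => same
Total differences (Hamming distance): 4

4


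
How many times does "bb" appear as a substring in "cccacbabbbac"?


Searching for "bb" in "cccacbabbbac"
Scanning each position:
  Position 0: "cc" => no
  Position 1: "cc" => no
  Position 2: "ca" => no
  Position 3: "ac" => no
  Position 4: "cb" => no
  Position 5: "ba" => no
  Position 6: "ab" => no
  Position 7: "bb" => MATCH
  Position 8: "bb" => MATCH
  Position 9: "ba" => no
  Position 10: "ac" => no
Total occurrences: 2

2


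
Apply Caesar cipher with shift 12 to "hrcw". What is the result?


Caesar cipher: shift "hrcw" by 12
  'h' (pos 7) + 12 = pos 19 = 't'
  'r' (pos 17) + 12 = pos 3 = 'd'
  'c' (pos 2) + 12 = pos 14 = 'o'
  'w' (pos 22) + 12 = pos 8 = 'i'
Result: tdoi

tdoi


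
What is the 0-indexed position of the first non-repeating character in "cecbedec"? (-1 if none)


Input: cecbedec
Character frequencies:
  'b': 1
  'c': 3
  'd': 1
  'e': 3
Scanning left to right for freq == 1:
  Position 0 ('c'): freq=3, skip
  Position 1 ('e'): freq=3, skip
  Position 2 ('c'): freq=3, skip
  Position 3 ('b'): unique! => answer = 3

3


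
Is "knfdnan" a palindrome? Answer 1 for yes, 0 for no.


Input: knfdnan
Reversed: nandfnk
  Compare pos 0 ('k') with pos 6 ('n'): MISMATCH
  Compare pos 1 ('n') with pos 5 ('a'): MISMATCH
  Compare pos 2 ('f') with pos 4 ('n'): MISMATCH
Result: not a palindrome

0


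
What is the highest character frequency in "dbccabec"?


Input: dbccabec
Character counts:
  'a': 1
  'b': 2
  'c': 3
  'd': 1
  'e': 1
Maximum frequency: 3

3


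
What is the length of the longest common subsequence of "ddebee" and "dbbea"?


LCS of "ddebee" and "dbbea"
DP table:
           d    b    b    e    a
      0    0    0    0    0    0
  d   0    1    1    1    1    1
  d   0    1    1    1    1    1
  e   0    1    1    1    2    2
  b   0    1    2    2    2    2
  e   0    1    2    2    3    3
  e   0    1    2    2    3    3
LCS length = dp[6][5] = 3

3


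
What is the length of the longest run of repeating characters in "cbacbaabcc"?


Input: "cbacbaabcc"
Scanning for longest run:
  Position 1 ('b'): new char, reset run to 1
  Position 2 ('a'): new char, reset run to 1
  Position 3 ('c'): new char, reset run to 1
  Position 4 ('b'): new char, reset run to 1
  Position 5 ('a'): new char, reset run to 1
  Position 6 ('a'): continues run of 'a', length=2
  Position 7 ('b'): new char, reset run to 1
  Position 8 ('c'): new char, reset run to 1
  Position 9 ('c'): continues run of 'c', length=2
Longest run: 'a' with length 2

2


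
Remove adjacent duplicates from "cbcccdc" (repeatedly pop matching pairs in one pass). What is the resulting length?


Input: cbcccdc
Stack-based adjacent duplicate removal:
  Read 'c': push. Stack: c
  Read 'b': push. Stack: cb
  Read 'c': push. Stack: cbc
  Read 'c': matches stack top 'c' => pop. Stack: cb
  Read 'c': push. Stack: cbc
  Read 'd': push. Stack: cbcd
  Read 'c': push. Stack: cbcdc
Final stack: "cbcdc" (length 5)

5


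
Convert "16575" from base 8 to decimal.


Input: "16575" in base 8
Positional expansion:
  Digit '1' (value 1) x 8^4 = 4096
  Digit '6' (value 6) x 8^3 = 3072
  Digit '5' (value 5) x 8^2 = 320
  Digit '7' (value 7) x 8^1 = 56
  Digit '5' (value 5) x 8^0 = 5
Sum = 7549

7549


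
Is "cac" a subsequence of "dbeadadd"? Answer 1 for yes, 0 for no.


Check if "cac" is a subsequence of "dbeadadd"
Greedy scan:
  Position 0 ('d'): no match needed
  Position 1 ('b'): no match needed
  Position 2 ('e'): no match needed
  Position 3 ('a'): no match needed
  Position 4 ('d'): no match needed
  Position 5 ('a'): no match needed
  Position 6 ('d'): no match needed
  Position 7 ('d'): no match needed
Only matched 0/3 characters => not a subsequence

0


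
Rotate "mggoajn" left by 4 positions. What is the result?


Input: "mggoajn", rotate left by 4
First 4 characters: "mggo"
Remaining characters: "ajn"
Concatenate remaining + first: "ajn" + "mggo" = "ajnmggo"

ajnmggo


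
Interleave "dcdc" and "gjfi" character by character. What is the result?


Interleaving "dcdc" and "gjfi":
  Position 0: 'd' from first, 'g' from second => "dg"
  Position 1: 'c' from first, 'j' from second => "cj"
  Position 2: 'd' from first, 'f' from second => "df"
  Position 3: 'c' from first, 'i' from second => "ci"
Result: dgcjdfci

dgcjdfci


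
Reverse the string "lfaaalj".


Input: lfaaalj
Reading characters right to left:
  Position 6: 'j'
  Position 5: 'l'
  Position 4: 'a'
  Position 3: 'a'
  Position 2: 'a'
  Position 1: 'f'
  Position 0: 'l'
Reversed: jlaaafl

jlaaafl


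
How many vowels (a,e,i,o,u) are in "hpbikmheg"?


Input: hpbikmheg
Checking each character:
  'h' at position 0: consonant
  'p' at position 1: consonant
  'b' at position 2: consonant
  'i' at position 3: vowel (running total: 1)
  'k' at position 4: consonant
  'm' at position 5: consonant
  'h' at position 6: consonant
  'e' at position 7: vowel (running total: 2)
  'g' at position 8: consonant
Total vowels: 2

2


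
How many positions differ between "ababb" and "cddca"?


Comparing "ababb" and "cddca" position by position:
  Position 0: 'a' vs 'c' => DIFFER
  Position 1: 'b' vs 'd' => DIFFER
  Position 2: 'a' vs 'd' => DIFFER
  Position 3: 'b' vs 'c' => DIFFER
  Position 4: 'b' vs 'a' => DIFFER
Positions that differ: 5

5


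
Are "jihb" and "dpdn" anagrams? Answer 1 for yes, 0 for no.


Strings: "jihb", "dpdn"
Sorted first:  bhij
Sorted second: ddnp
Differ at position 0: 'b' vs 'd' => not anagrams

0


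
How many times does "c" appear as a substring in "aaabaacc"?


Searching for "c" in "aaabaacc"
Scanning each position:
  Position 0: "a" => no
  Position 1: "a" => no
  Position 2: "a" => no
  Position 3: "b" => no
  Position 4: "a" => no
  Position 5: "a" => no
  Position 6: "c" => MATCH
  Position 7: "c" => MATCH
Total occurrences: 2

2


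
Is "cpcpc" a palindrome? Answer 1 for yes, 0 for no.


Input: cpcpc
Reversed: cpcpc
  Compare pos 0 ('c') with pos 4 ('c'): match
  Compare pos 1 ('p') with pos 3 ('p'): match
Result: palindrome

1


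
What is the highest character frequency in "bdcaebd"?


Input: bdcaebd
Character counts:
  'a': 1
  'b': 2
  'c': 1
  'd': 2
  'e': 1
Maximum frequency: 2

2


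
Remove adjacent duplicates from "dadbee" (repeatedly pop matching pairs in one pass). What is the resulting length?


Input: dadbee
Stack-based adjacent duplicate removal:
  Read 'd': push. Stack: d
  Read 'a': push. Stack: da
  Read 'd': push. Stack: dad
  Read 'b': push. Stack: dadb
  Read 'e': push. Stack: dadbe
  Read 'e': matches stack top 'e' => pop. Stack: dadb
Final stack: "dadb" (length 4)

4


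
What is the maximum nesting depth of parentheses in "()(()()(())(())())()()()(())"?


Input: "()(()()(())(())())()()()(())"
Tracking depth:
  Position 0 '(': depth becomes 1
  Position 1 ')': depth becomes 0
  Position 2 '(': depth becomes 1
  Position 3 '(': depth becomes 2
  Position 4 ')': depth becomes 1
  Position 5 '(': depth becomes 2
  Position 6 ')': depth becomes 1
  Position 7 '(': depth becomes 2
  Position 8 '(': depth becomes 3
  Position 9 ')': depth becomes 2
  Position 10 ')': depth becomes 1
  Position 11 '(': depth becomes 2
  Position 12 '(': depth becomes 3
  Position 13 ')': depth becomes 2
  Position 14 ')': depth becomes 1
  Position 15 '(': depth becomes 2
  Position 16 ')': depth becomes 1
  Position 17 ')': depth becomes 0
  Position 18 '(': depth becomes 1
  Position 19 ')': depth becomes 0
  Position 20 '(': depth becomes 1
  Position 21 ')': depth becomes 0
  Position 22 '(': depth becomes 1
  Position 23 ')': depth becomes 0
  Position 24 '(': depth becomes 1
  Position 25 '(': depth becomes 2
  Position 26 ')': depth becomes 1
  Position 27 ')': depth becomes 0
Maximum depth reached: 3

3


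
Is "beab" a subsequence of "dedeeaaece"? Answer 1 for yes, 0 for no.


Check if "beab" is a subsequence of "dedeeaaece"
Greedy scan:
  Position 0 ('d'): no match needed
  Position 1 ('e'): no match needed
  Position 2 ('d'): no match needed
  Position 3 ('e'): no match needed
  Position 4 ('e'): no match needed
  Position 5 ('a'): no match needed
  Position 6 ('a'): no match needed
  Position 7 ('e'): no match needed
  Position 8 ('c'): no match needed
  Position 9 ('e'): no match needed
Only matched 0/4 characters => not a subsequence

0


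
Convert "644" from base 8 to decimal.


Input: "644" in base 8
Positional expansion:
  Digit '6' (value 6) x 8^2 = 384
  Digit '4' (value 4) x 8^1 = 32
  Digit '4' (value 4) x 8^0 = 4
Sum = 420

420


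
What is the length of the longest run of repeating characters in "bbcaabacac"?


Input: "bbcaabacac"
Scanning for longest run:
  Position 1 ('b'): continues run of 'b', length=2
  Position 2 ('c'): new char, reset run to 1
  Position 3 ('a'): new char, reset run to 1
  Position 4 ('a'): continues run of 'a', length=2
  Position 5 ('b'): new char, reset run to 1
  Position 6 ('a'): new char, reset run to 1
  Position 7 ('c'): new char, reset run to 1
  Position 8 ('a'): new char, reset run to 1
  Position 9 ('c'): new char, reset run to 1
Longest run: 'b' with length 2

2


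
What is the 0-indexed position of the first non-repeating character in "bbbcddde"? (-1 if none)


Input: bbbcddde
Character frequencies:
  'b': 3
  'c': 1
  'd': 3
  'e': 1
Scanning left to right for freq == 1:
  Position 0 ('b'): freq=3, skip
  Position 1 ('b'): freq=3, skip
  Position 2 ('b'): freq=3, skip
  Position 3 ('c'): unique! => answer = 3

3
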